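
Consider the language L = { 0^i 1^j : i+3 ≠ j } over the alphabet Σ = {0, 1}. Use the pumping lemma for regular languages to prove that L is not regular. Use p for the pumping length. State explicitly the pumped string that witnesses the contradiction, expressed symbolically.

Suppose for contradiction that L is regular, and let p be the pumping length.
Choose w = 0^p 1^{p+p!+3}. Since p ≠ (p+p!+3)-3 = p+p!, w ∈ L; and |w| ≥ p.
By the pumping lemma, w = xyz with |xy| ≤ p and |y| > 0.
Since the first p symbols of w are all 0's and |xy| ≤ p, y lies entirely in the leading 0-block: y = 0^k for some k with 1 ≤ k ≤ p.
Since 1 ≤ k ≤ p, k divides p!; set t = 1 + p!/k. Then xy^t z has p + (p!/k)·k = p + p! copies of 0. Now the 0-count is p+p! and (1-count)-3 = (p+p!+3)-3 = p+p!, so i+3 ≠ j fails. So xy^t z = 0^{p+p!} 1^{p+p!+3} ∉ L.
This contradicts the pumping lemma, so L is not regular.

0^{p+p!} 1^{p+p!+3}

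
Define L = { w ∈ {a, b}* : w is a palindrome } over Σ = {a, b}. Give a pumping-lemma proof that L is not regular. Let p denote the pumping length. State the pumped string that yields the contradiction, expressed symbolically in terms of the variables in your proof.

Assume L is regular; let p be its pumping constant.
Take w = a^p b a^p, a palindrome of length 2p+1 ≥ p.
The pumping lemma gives a decomposition w = xyz where |xy| ≤ p and |y| ≥ 1.
Since the first p symbols of w are all a's and |xy| ≤ p, y lies entirely in the leading a-block: y = a^k for some k with 1 ≤ k ≤ p.
Pump with i = 2: xy^2z = a^{p+k} b a^p. Its reverse is a^p b a^{p+k}, which differs from xy^2z since k ≥ 1. So xy^2z is not a palindrome and xy^2z ∉ L.
Contradiction. Therefore L is not regular.

a^{p+k} b a^p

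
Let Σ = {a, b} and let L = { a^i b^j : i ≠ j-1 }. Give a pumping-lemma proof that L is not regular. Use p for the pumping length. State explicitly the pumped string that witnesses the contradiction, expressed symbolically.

a^{p+p!} b^{p+p!+1}

Assume L is regular; let p be its pumping constant.
Choose w = a^p b^{p+p!+1}. Since p ≠ (p+p!+1)-1 = p+p!, w ∈ L; and |w| ≥ p.
The pumping lemma gives a decomposition w = xyz where |xy| ≤ p and y is nonempty.
The first p characters of w are a's, so xy (and hence y) consists only of a's. Write y = a^k, 1 ≤ k ≤ p.
Since 1 ≤ k ≤ p, k divides p!; set t = 1 + p!/k. Then xy^t z has p + (p!/k)·k = p + p! copies of a. Now the a-count is p+p! and (b-count)-1 = (p+p!+1)-1 = p+p!, so i ≠ j-1 fails. So xy^t z = a^{p+p!} b^{p+p!+1} ∉ L.
This is a contradiction; hence L is not regular.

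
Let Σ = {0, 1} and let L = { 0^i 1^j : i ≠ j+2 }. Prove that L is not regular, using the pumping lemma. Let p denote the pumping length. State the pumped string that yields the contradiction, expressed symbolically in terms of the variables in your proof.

0^{p+p!} 1^{p+p!-2}

Assume L is regular; let p be its pumping constant.
Choose w = 0^p 1^{p+p!-2}. Since p ≠ (p+p!-2)+2 = p+p!, w ∈ L; and |w| ≥ p.
The pumping lemma gives a decomposition w = xyz where |xy| ≤ p and |y| ≥ 1.
The first p characters of w are 0's, so xy (and hence y) consists only of 0's. Write y = 0^k, 1 ≤ k ≤ p.
Since 1 ≤ k ≤ p, k divides p!; set t = 1 + p!/k. Then xy^t z has p + (p!/k)·k = p + p! copies of 0. Now the 0-count is p+p! and (1-count)+2 = (p+p!-2)+2 = p+p!, so i ≠ j+2 fails. So xy^t z = 0^{p+p!} 1^{p+p!-2} ∉ L.
This contradicts the pumping lemma, so L is not regular.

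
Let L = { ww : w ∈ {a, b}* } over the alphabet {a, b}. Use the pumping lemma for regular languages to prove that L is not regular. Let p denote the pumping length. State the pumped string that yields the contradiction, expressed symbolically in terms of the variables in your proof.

a^{p+k} b^p a^p b^p

Assume L is regular. Let p be the pumping length given by the pumping lemma.
Take w = a^p b^p a^p b^p = uu where u = a^pb^p; then w ∈ L and |w| = 4p ≥ p.
The pumping lemma gives a decomposition w = xyz where |xy| ≤ p and y is nonempty.
The first p characters of w are a's, so xy (and hence y) consists only of a's. Write y = a^k, 1 ≤ k ≤ p.
Pump with i = 2: xy^2z = a^{p+k} b^p a^p b^p, of length 4p+k. Suppose this equals vv. The string starts with a and ends with b, so v does too; thus the boundary between the two copies of v is a b→a transition. There is exactly one such transition, at position 2p+k, so |v| = 2p+k and |vv| = 4p+2k ≠ 4p+k since k ≥ 1. So xy^2z ∉ L.
This is a contradiction; hence L is not regular.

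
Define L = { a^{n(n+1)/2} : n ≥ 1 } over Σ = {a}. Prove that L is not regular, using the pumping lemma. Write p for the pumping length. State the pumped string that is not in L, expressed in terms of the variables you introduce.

a^{p(p+1)/2+k}

Suppose for contradiction that L is regular, and let p be the pumping length.
Take w = a^{p(p+1)/2} ∈ L with |w| = p(p+1)/2 ≥ p.
By the pumping lemma, w = xyz with |xy| ≤ p and y is nonempty.
Then y = a^k for some k with 1 ≤ k ≤ p.
Pump with i = 2: xy^2z = a^{p(p+1)/2+k}. Since 1 ≤ k ≤ p, p(p+1)/2 < p(p+1)/2+k ≤ p(p+1)/2+p < (p+1)(p+2)/2, so p(p+1)/2+k is strictly between consecutive triangular numbers. So xy^2z ∉ L.
Contradiction. Therefore L is not regular.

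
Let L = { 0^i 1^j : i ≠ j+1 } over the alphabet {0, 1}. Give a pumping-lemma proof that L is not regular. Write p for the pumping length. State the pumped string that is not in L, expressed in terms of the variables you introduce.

0^{p+p!} 1^{p+p!-1}

Assume L is regular. Let p be the pumping length given by the pumping lemma.
Choose w = 0^p 1^{p+p!-1}. Since p ≠ (p+p!-1)+1 = p+p!, w ∈ L; and |w| ≥ p.
By the pumping lemma, w = xyz with |xy| ≤ p and y is nonempty.
Since the first p symbols of w are all 0's and |xy| ≤ p, y lies entirely in the leading 0-block: y = 0^k for some k with 1 ≤ k ≤ p.
Since 1 ≤ k ≤ p, k divides p!; set t = 1 + p!/k. Then xy^t z has p + (p!/k)·k = p + p! copies of 0. Now the 0-count is p+p! and (1-count)+1 = (p+p!-1)+1 = p+p!, so i ≠ j+1 fails. So xy^t z = 0^{p+p!} 1^{p+p!-1} ∉ L.
This contradicts the pumping lemma, so L is not regular.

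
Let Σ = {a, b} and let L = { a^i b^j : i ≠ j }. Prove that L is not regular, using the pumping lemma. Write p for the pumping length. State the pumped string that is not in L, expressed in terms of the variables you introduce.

a^{p+p!} b^{p+p!}

Toward a contradiction, assume L is regular with pumping length p.
Choose w = a^p b^{p+p!}. Since p ≠ p+p!, w ∈ L; and |w| ≥ p.
The pumping lemma gives a decomposition w = xyz where |xy| ≤ p and y is nonempty.
Because |xy| ≤ p and w begins with p copies of a, we have y = a^k with 1 ≤ k ≤ p.
Since 1 ≤ k ≤ p, k divides p!; set t = 1 + p!/k. Then xy^t z has p + (p!/k)·k = p + p! copies of a. Now the a-count equals the b-count, so i ≠ j fails. So xy^t z = a^{p+p!} b^{p+p!} ∉ L.
Contradiction. Therefore L is not regular.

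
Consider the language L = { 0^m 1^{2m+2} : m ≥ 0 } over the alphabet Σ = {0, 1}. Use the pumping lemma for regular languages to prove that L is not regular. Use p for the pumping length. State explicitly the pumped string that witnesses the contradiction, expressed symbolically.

Assume L is regular; let p be its pumping constant.
Take w = 0^p 1^{2p+2}. Then w ∈ L and |w| = 3p+2 ≥ p.
Write w = xyz as guaranteed by the lemma, with |xy| ≤ p and y is nonempty.
The first p characters of w are 0's, so xy (and hence y) consists only of 0's. Write y = 0^k, 1 ≤ k ≤ p.
Pump with i = 2: xy^2z = 0^{p+k} 1^{2p+2}. For this to lie in L we would need 2p+2 = 2(p+k)+2, which forces k = 0. But k ≥ 1, so xy^2z ∉ L.
This contradicts the pumping lemma, so L is not regular.

0^{p+k} 1^{2p+2}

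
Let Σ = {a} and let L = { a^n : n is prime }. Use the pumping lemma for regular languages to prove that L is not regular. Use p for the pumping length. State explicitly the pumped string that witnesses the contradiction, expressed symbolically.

Toward a contradiction, assume L is regular with pumping length p.
Let q be a prime with q ≥ p+2 (infinitely many primes exist), and take w = a^q ∈ L with |w| = q ≥ p.
By the pumping lemma, w = xyz with |xy| ≤ p and |y| > 0.
Then y = a^k for some k with 1 ≤ k ≤ p.
Since 1 ≤ k ≤ p, |xz| = q-k. Pump with i = q+1: |xy^{q+1}z| = (q-k)+(q+1)k = q+qk = q(1+k), which is composite (both factors ≥ 2). So xy^{q+1}z = a^{q(1+k)} ∉ L.
Contradiction. Therefore L is not regular.

a^{q(1+k)}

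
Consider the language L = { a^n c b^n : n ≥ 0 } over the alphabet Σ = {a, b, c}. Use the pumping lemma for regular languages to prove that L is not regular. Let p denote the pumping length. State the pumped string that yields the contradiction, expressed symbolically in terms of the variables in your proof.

Assume L is regular; let p be its pumping constant.
Take w = a^p c b^p ∈ L with |w| = 2p+1 ≥ p.
By the pumping lemma, w = xyz with |xy| ≤ p and |y| ≥ 1.
Since the first p symbols of w are all a's and |xy| ≤ p, y lies entirely in the leading a-block: y = a^k for some k with 1 ≤ k ≤ p.
Pump with i = 2: xy^2z = a^{p+k} c b^p, which would require p+k = p. But k ≥ 1, so xy^2z ∉ L.
This contradicts the pumping lemma, so L is not regular.

a^{p+k} c b^p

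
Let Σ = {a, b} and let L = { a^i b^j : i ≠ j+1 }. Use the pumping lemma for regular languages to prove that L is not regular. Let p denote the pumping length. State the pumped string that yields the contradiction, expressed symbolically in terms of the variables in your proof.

a^{p+p!} b^{p+p!-1}

Toward a contradiction, assume L is regular with pumping length p.
Choose w = a^p b^{p+p!-1}. Since p ≠ (p+p!-1)+1 = p+p!, w ∈ L; and |w| ≥ p.
The pumping lemma gives a decomposition w = xyz where |xy| ≤ p and |y| ≥ 1.
The first p characters of w are a's, so xy (and hence y) consists only of a's. Write y = a^k, 1 ≤ k ≤ p.
Since 1 ≤ k ≤ p, k divides p!; set t = 1 + p!/k. Then xy^t z has p + (p!/k)·k = p + p! copies of a. Now the a-count is p+p! and (b-count)+1 = (p+p!-1)+1 = p+p!, so i ≠ j+1 fails. So xy^t z = a^{p+p!} b^{p+p!-1} ∉ L.
This is a contradiction; hence L is not regular.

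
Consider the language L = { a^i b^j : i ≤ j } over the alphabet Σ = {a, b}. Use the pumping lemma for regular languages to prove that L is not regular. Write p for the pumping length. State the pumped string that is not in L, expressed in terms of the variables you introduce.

Suppose for contradiction that L is regular, and let p be the pumping length.
Choose w = a^p b^p ∈ L, with |w| = 2p ≥ p.
By the pumping lemma, w = xyz with |xy| ≤ p and |y| ≥ 1.
Because |xy| ≤ p and w begins with p copies of a, we have y = a^k with 1 ≤ k ≤ p.
Consider xy^2z = a^{p+k} b^p. Since k ≥ 1, the a-count p+k exceeds the b-count p, so i ≤ j fails; thus xy^2z ∉ L.
This is a contradiction; hence L is not regular.

a^{p+k} b^p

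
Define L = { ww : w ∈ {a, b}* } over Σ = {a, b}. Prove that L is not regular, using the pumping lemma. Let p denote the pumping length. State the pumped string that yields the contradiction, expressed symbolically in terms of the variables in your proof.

a^{p+k} b^p a^p b^p

Assume L is regular. Let p be the pumping length given by the pumping lemma.
Take w = a^p b^p a^p b^p = uu where u = a^pb^p; then w ∈ L and |w| = 4p ≥ p.
Write w = xyz as guaranteed by the lemma, with |xy| ≤ p and |y| ≥ 1.
Because |xy| ≤ p and w begins with p copies of a, we have y = a^k with 1 ≤ k ≤ p.
Pump with i = 2: xy^2z = a^{p+k} b^p a^p b^p, of length 4p+k. Suppose this equals vv. The string starts with a and ends with b, so v does too; thus the boundary between the two copies of v is a b→a transition. There is exactly one such transition, at position 2p+k, so |v| = 2p+k and |vv| = 4p+2k ≠ 4p+k since k ≥ 1. So xy^2z ∉ L.
Contradiction. Therefore L is not regular.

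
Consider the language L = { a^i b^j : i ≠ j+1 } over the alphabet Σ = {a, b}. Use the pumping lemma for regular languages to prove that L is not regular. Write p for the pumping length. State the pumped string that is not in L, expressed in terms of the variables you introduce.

a^{p+p!} b^{p+p!-1}

Assume L is regular. Let p be the pumping length given by the pumping lemma.
Choose w = a^p b^{p+p!-1}. Since p ≠ (p+p!-1)+1 = p+p!, w ∈ L; and |w| ≥ p.
The pumping lemma gives a decomposition w = xyz where |xy| ≤ p and |y| > 0.
Since the first p symbols of w are all a's and |xy| ≤ p, y lies entirely in the leading a-block: y = a^k for some k with 1 ≤ k ≤ p.
Since 1 ≤ k ≤ p, k divides p!; set t = 1 + p!/k. Then xy^t z has p + (p!/k)·k = p + p! copies of a. Now the a-count is p+p! and (b-count)+1 = (p+p!-1)+1 = p+p!, so i ≠ j+1 fails. So xy^t z = a^{p+p!} b^{p+p!-1} ∉ L.
This is a contradiction; hence L is not regular.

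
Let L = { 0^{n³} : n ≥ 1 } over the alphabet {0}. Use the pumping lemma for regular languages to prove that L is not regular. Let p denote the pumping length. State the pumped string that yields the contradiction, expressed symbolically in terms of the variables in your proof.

Suppose for contradiction that L is regular, and let p be the pumping length.
Take w = 0^{p³} ∈ L with |w| = p³ ≥ p.
By the pumping lemma, w = xyz with |xy| ≤ p and |y| ≥ 1.
Then y = 0^k for some k with 1 ≤ k ≤ p.
Pump with i = 2: xy^2z = 0^{p³+k}. Since 1 ≤ k ≤ p, p³ < p³+k ≤ p³+p < p³+3p²+3p+1 = (p+1)³, so p³+k is not a perfect cube. So xy^2z ∉ L.
Contradiction. Therefore L is not regular.

0^{p³+k}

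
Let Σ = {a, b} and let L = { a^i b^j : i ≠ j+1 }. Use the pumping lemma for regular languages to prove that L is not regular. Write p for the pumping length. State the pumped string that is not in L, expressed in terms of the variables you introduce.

a^{p+p!} b^{p+p!-1}

Suppose for contradiction that L is regular, and let p be the pumping length.
Choose w = a^p b^{p+p!-1}. Since p ≠ (p+p!-1)+1 = p+p!, w ∈ L; and |w| ≥ p.
The pumping lemma gives a decomposition w = xyz where |xy| ≤ p and |y| ≥ 1.
Because |xy| ≤ p and w begins with p copies of a, we have y = a^k with 1 ≤ k ≤ p.
Since 1 ≤ k ≤ p, k divides p!; set t = 1 + p!/k. Then xy^t z has p + (p!/k)·k = p + p! copies of a. Now the a-count is p+p! and (b-count)+1 = (p+p!-1)+1 = p+p!, so i ≠ j+1 fails. So xy^t z = a^{p+p!} b^{p+p!-1} ∉ L.
Contradiction. Therefore L is not regular.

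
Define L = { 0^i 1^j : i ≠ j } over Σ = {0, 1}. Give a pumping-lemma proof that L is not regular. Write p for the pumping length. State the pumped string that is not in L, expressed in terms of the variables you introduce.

Assume L is regular. Let p be the pumping length given by the pumping lemma.
Choose w = 0^p 1^{p+p!}. Since p ≠ p+p!, w ∈ L; and |w| ≥ p.
By the pumping lemma, w = xyz with |xy| ≤ p and |y| > 0.
The first p characters of w are 0's, so xy (and hence y) consists only of 0's. Write y = 0^k, 1 ≤ k ≤ p.
Since 1 ≤ k ≤ p, k divides p!; set t = 1 + p!/k. Then xy^t z has p + (p!/k)·k = p + p! copies of 0. Now the 0-count equals the 1-count, so i ≠ j fails. So xy^t z = 0^{p+p!} 1^{p+p!} ∉ L.
This contradicts the pumping lemma, so L is not regular.

0^{p+p!} 1^{p+p!}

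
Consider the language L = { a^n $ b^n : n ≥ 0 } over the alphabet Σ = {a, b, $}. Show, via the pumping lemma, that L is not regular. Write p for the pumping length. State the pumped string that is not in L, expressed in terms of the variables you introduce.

Assume L is regular; let p be its pumping constant.
Take w = a^p $ b^p ∈ L with |w| = 2p+1 ≥ p.
Write w = xyz as guaranteed by the lemma, with |xy| ≤ p and y is nonempty.
Since the first p symbols of w are all a's and |xy| ≤ p, y lies entirely in the leading a-block: y = a^k for some k with 1 ≤ k ≤ p.
Pump with i = 2: xy^2z = a^{p+k} $ b^p, which would require p+k = p. But k ≥ 1, so xy^2z ∉ L.
This contradicts the pumping lemma, so L is not regular.

a^{p+k} $ b^p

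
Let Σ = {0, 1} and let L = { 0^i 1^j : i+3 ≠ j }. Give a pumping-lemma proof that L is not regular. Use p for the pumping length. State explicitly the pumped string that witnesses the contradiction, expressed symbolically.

Toward a contradiction, assume L is regular with pumping length p.
Choose w = 0^p 1^{p+p!+3}. Since p ≠ (p+p!+3)-3 = p+p!, w ∈ L; and |w| ≥ p.
Write w = xyz as guaranteed by the lemma, with |xy| ≤ p and |y| > 0.
The first p characters of w are 0's, so xy (and hence y) consists only of 0's. Write y = 0^k, 1 ≤ k ≤ p.
Since 1 ≤ k ≤ p, k divides p!; set t = 1 + p!/k. Then xy^t z has p + (p!/k)·k = p + p! copies of 0. Now the 0-count is p+p! and (1-count)-3 = (p+p!+3)-3 = p+p!, so i+3 ≠ j fails. So xy^t z = 0^{p+p!} 1^{p+p!+3} ∉ L.
This contradicts the pumping lemma, so L is not regular.

0^{p+p!} 1^{p+p!+3}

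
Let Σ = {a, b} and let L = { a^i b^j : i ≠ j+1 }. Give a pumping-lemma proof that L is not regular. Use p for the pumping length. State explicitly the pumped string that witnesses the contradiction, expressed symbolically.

a^{p+p!} b^{p+p!-1}

Suppose for contradiction that L is regular, and let p be the pumping length.
Choose w = a^p b^{p+p!-1}. Since p ≠ (p+p!-1)+1 = p+p!, w ∈ L; and |w| ≥ p.
The pumping lemma gives a decomposition w = xyz where |xy| ≤ p and |y| > 0.
Since the first p symbols of w are all a's and |xy| ≤ p, y lies entirely in the leading a-block: y = a^k for some k with 1 ≤ k ≤ p.
Since 1 ≤ k ≤ p, k divides p!; set t = 1 + p!/k. Then xy^t z has p + (p!/k)·k = p + p! copies of a. Now the a-count is p+p! and (b-count)+1 = (p+p!-1)+1 = p+p!, so i ≠ j+1 fails. So xy^t z = a^{p+p!} b^{p+p!-1} ∉ L.
This is a contradiction; hence L is not regular.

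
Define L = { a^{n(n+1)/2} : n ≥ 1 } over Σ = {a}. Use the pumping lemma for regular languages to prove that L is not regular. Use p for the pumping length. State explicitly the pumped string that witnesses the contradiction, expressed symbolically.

Assume L is regular. Let p be the pumping length given by the pumping lemma.
Take w = a^{p(p+1)/2} ∈ L with |w| = p(p+1)/2 ≥ p.
Write w = xyz as guaranteed by the lemma, with |xy| ≤ p and |y| > 0.
Then y = a^k for some k with 1 ≤ k ≤ p.
Pump with i = 2: xy^2z = a^{p(p+1)/2+k}. Since 1 ≤ k ≤ p, p(p+1)/2 < p(p+1)/2+k ≤ p(p+1)/2+p < (p+1)(p+2)/2, so p(p+1)/2+k is strictly between consecutive triangular numbers. So xy^2z ∉ L.
Contradiction. Therefore L is not regular.

a^{p(p+1)/2+k}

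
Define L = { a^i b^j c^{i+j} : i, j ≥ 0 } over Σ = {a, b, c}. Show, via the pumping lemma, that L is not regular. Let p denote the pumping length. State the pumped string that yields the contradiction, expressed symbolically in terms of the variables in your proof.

Toward a contradiction, assume L is regular with pumping length p.
Take w = a^p b^p c^{2p} ∈ L (with i=j=p, i+j=2p), |w| = 4p ≥ p.
By the pumping lemma, w = xyz with |xy| ≤ p and |y| > 0.
Since the first p symbols of w are all a's and |xy| ≤ p, y lies entirely in the leading a-block: y = a^k for some k with 1 ≤ k ≤ p.
Consider xy^2z = a^{p+k} b^p c^{2p}. Now the a- and b-counts sum to 2p+k, but the c-count is 2p ≠ 2p+k. So xy^2z ∉ L.
This is a contradiction; hence L is not regular.

a^{p+k} b^p c^{2p}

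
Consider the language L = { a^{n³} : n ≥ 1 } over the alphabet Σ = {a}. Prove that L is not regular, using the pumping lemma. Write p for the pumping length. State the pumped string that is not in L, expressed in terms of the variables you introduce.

a^{p³+k}

Suppose for contradiction that L is regular, and let p be the pumping length.
Take w = a^{p³} ∈ L with |w| = p³ ≥ p.
By the pumping lemma, w = xyz with |xy| ≤ p and |y| > 0.
Then y = a^k for some k with 1 ≤ k ≤ p.
Pump with i = 2: xy^2z = a^{p³+k}. Since 1 ≤ k ≤ p, p³ < p³+k ≤ p³+p < p³+3p²+3p+1 = (p+1)³, so p³+k is not a perfect cube. So xy^2z ∉ L.
Contradiction. Therefore L is not regular.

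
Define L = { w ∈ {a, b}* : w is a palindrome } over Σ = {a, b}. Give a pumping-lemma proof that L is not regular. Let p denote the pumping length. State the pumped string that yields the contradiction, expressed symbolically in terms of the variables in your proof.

Suppose for contradiction that L is regular, and let p be the pumping length.
Take w = a^p b a^p, a palindrome of length 2p+1 ≥ p.
By the pumping lemma, w = xyz with |xy| ≤ p and |y| ≥ 1.
The first p characters of w are a's, so xy (and hence y) consists only of a's. Write y = a^k, 1 ≤ k ≤ p.
Pump with i = 2: xy^2z = a^{p+k} b a^p. Its reverse is a^p b a^{p+k}, which differs from xy^2z since k ≥ 1. So xy^2z is not a palindrome and xy^2z ∉ L.
This contradicts the pumping lemma, so L is not regular.

a^{p+k} b a^p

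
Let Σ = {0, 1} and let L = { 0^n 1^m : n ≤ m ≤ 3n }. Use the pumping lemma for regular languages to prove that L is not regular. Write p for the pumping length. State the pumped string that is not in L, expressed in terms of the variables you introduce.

0^{p+k} 1^p

Assume L is regular. Let p be the pumping length given by the pumping lemma.
Take w = 0^p 1^p ∈ L (since p ≤ p ≤ 3p), with |w| = 2p ≥ p.
By the pumping lemma, w = xyz with |xy| ≤ p and |y| > 0.
Since the first p symbols of w are all 0's and |xy| ≤ p, y lies entirely in the leading 0-block: y = 0^k for some k with 1 ≤ k ≤ p.
Pump with i = 2: xy^2z = 0^{p+k} 1^p. Now n = p+k > p = m, so the condition n ≤ m fails. Thus xy^2z ∉ L.
This is a contradiction; hence L is not regular.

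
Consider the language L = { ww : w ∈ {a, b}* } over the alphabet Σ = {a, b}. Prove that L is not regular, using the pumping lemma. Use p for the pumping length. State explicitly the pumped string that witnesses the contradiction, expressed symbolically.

a^{p+k} b^p a^p b^p

Assume L is regular. Let p be the pumping length given by the pumping lemma.
Take w = a^p b^p a^p b^p = uu where u = a^pb^p; then w ∈ L and |w| = 4p ≥ p.
Write w = xyz as guaranteed by the lemma, with |xy| ≤ p and y is nonempty.
The first p characters of w are a's, so xy (and hence y) consists only of a's. Write y = a^k, 1 ≤ k ≤ p.
Pump with i = 2: xy^2z = a^{p+k} b^p a^p b^p, of length 4p+k. Suppose this equals vv. The string starts with a and ends with b, so v does too; thus the boundary between the two copies of v is a b→a transition. There is exactly one such transition, at position 2p+k, so |v| = 2p+k and |vv| = 4p+2k ≠ 4p+k since k ≥ 1. So xy^2z ∉ L.
This contradicts the pumping lemma, so L is not regular.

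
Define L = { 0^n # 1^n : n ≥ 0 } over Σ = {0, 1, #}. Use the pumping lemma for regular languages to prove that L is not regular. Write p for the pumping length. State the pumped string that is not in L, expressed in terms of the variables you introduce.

Assume L is regular; let p be its pumping constant.
Take w = 0^p # 1^p ∈ L with |w| = 2p+1 ≥ p.
The pumping lemma gives a decomposition w = xyz where |xy| ≤ p and |y| > 0.
The first p characters of w are 0's, so xy (and hence y) consists only of 0's. Write y = 0^k, 1 ≤ k ≤ p.
Pump with i = 2: xy^2z = 0^{p+k} # 1^p, which would require p+k = p. But k ≥ 1, so xy^2z ∉ L.
This is a contradiction; hence L is not regular.

0^{p+k} # 1^p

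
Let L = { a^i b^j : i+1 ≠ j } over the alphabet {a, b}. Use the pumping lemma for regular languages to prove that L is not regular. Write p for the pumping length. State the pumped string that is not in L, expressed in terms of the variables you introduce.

a^{p+p!} b^{p+p!+1}

Assume L is regular; let p be its pumping constant.
Choose w = a^p b^{p+p!+1}. Since p ≠ (p+p!+1)-1 = p+p!, w ∈ L; and |w| ≥ p.
By the pumping lemma, w = xyz with |xy| ≤ p and y is nonempty.
Because |xy| ≤ p and w begins with p copies of a, we have y = a^k with 1 ≤ k ≤ p.
Since 1 ≤ k ≤ p, k divides p!; set t = 1 + p!/k. Then xy^t z has p + (p!/k)·k = p + p! copies of a. Now the a-count is p+p! and (b-count)-1 = (p+p!+1)-1 = p+p!, so i+1 ≠ j fails. So xy^t z = a^{p+p!} b^{p+p!+1} ∉ L.
Contradiction. Therefore L is not regular.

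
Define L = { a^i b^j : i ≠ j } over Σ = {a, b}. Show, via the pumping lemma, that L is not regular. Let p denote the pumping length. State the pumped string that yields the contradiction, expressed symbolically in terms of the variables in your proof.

Toward a contradiction, assume L is regular with pumping length p.
Choose w = a^p b^{p+p!}. Since p ≠ p+p!, w ∈ L; and |w| ≥ p.
By the pumping lemma, w = xyz with |xy| ≤ p and y is nonempty.
Because |xy| ≤ p and w begins with p copies of a, we have y = a^k with 1 ≤ k ≤ p.
Since 1 ≤ k ≤ p, k divides p!; set t = 1 + p!/k. Then xy^t z has p + (p!/k)·k = p + p! copies of a. Now the a-count equals the b-count, so i ≠ j fails. So xy^t z = a^{p+p!} b^{p+p!} ∉ L.
This is a contradiction; hence L is not regular.

a^{p+p!} b^{p+p!}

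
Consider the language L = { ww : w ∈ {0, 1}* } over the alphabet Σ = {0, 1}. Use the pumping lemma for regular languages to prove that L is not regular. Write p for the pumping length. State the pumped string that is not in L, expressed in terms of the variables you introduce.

Toward a contradiction, assume L is regular with pumping length p.
Take w = 0^p 1^p 0^p 1^p = uu where u = 0^p1^p; then w ∈ L and |w| = 4p ≥ p.
Write w = xyz as guaranteed by the lemma, with |xy| ≤ p and y is nonempty.
Because |xy| ≤ p and w begins with p copies of 0, we have y = 0^k with 1 ≤ k ≤ p.
Pump with i = 2: xy^2z = 0^{p+k} 1^p 0^p 1^p, of length 4p+k. Suppose this equals vv. The string starts with 0 and ends with 1, so v does too; thus the boundary between the two copies of v is a 1→0 transition. There is exactly one such transition, at position 2p+k, so |v| = 2p+k and |vv| = 4p+2k ≠ 4p+k since k ≥ 1. So xy^2z ∉ L.
This is a contradiction; hence L is not regular.

0^{p+k} 1^p 0^p 1^p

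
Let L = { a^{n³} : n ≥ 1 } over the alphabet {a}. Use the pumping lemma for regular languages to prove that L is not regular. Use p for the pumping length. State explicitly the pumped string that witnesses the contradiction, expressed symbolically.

a^{p³+k}

Toward a contradiction, assume L is regular with pumping length p.
Take w = a^{p³} ∈ L with |w| = p³ ≥ p.
By the pumping lemma, w = xyz with |xy| ≤ p and |y| ≥ 1.
Then y = a^k for some k with 1 ≤ k ≤ p.
Pump with i = 2: xy^2z = a^{p³+k}. Since 1 ≤ k ≤ p, p³ < p³+k ≤ p³+p < p³+3p²+3p+1 = (p+1)³, so p³+k is not a perfect cube. So xy^2z ∉ L.
This contradicts the pumping lemma, so L is not regular.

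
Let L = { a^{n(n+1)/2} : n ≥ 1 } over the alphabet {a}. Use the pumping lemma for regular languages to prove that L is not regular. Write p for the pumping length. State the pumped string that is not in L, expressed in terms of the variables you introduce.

Toward a contradiction, assume L is regular with pumping length p.
Take w = a^{p(p+1)/2} ∈ L with |w| = p(p+1)/2 ≥ p.
The pumping lemma gives a decomposition w = xyz where |xy| ≤ p and |y| ≥ 1.
Then y = a^k for some k with 1 ≤ k ≤ p.
Pump with i = 2: xy^2z = a^{p(p+1)/2+k}. Since 1 ≤ k ≤ p, p(p+1)/2 < p(p+1)/2+k ≤ p(p+1)/2+p < (p+1)(p+2)/2, so p(p+1)/2+k is strictly between consecutive triangular numbers. So xy^2z ∉ L.
This contradicts the pumping lemma, so L is not regular.

a^{p(p+1)/2+k}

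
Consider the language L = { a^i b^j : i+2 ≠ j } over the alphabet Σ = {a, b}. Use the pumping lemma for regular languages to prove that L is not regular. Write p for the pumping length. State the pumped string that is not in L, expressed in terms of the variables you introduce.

Suppose for contradiction that L is regular, and let p be the pumping length.
Choose w = a^p b^{p+p!+2}. Since p ≠ (p+p!+2)-2 = p+p!, w ∈ L; and |w| ≥ p.
Write w = xyz as guaranteed by the lemma, with |xy| ≤ p and |y| ≥ 1.
The first p characters of w are a's, so xy (and hence y) consists only of a's. Write y = a^k, 1 ≤ k ≤ p.
Since 1 ≤ k ≤ p, k divides p!; set t = 1 + p!/k. Then xy^t z has p + (p!/k)·k = p + p! copies of a. Now the a-count is p+p! and (b-count)-2 = (p+p!+2)-2 = p+p!, so i+2 ≠ j fails. So xy^t z = a^{p+p!} b^{p+p!+2} ∉ L.
This contradicts the pumping lemma, so L is not regular.

a^{p+p!} b^{p+p!+2}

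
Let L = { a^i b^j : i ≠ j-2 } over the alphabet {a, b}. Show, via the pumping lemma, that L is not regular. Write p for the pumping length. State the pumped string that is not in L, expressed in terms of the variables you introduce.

Assume L is regular. Let p be the pumping length given by the pumping lemma.
Choose w = a^p b^{p+p!+2}. Since p ≠ (p+p!+2)-2 = p+p!, w ∈ L; and |w| ≥ p.
Write w = xyz as guaranteed by the lemma, with |xy| ≤ p and y is nonempty.
Since the first p symbols of w are all a's and |xy| ≤ p, y lies entirely in the leading a-block: y = a^k for some k with 1 ≤ k ≤ p.
Since 1 ≤ k ≤ p, k divides p!; set t = 1 + p!/k. Then xy^t z has p + (p!/k)·k = p + p! copies of a. Now the a-count is p+p! and (b-count)-2 = (p+p!+2)-2 = p+p!, so i ≠ j-2 fails. So xy^t z = a^{p+p!} b^{p+p!+2} ∉ L.
Contradiction. Therefore L is not regular.

a^{p+p!} b^{p+p!+2}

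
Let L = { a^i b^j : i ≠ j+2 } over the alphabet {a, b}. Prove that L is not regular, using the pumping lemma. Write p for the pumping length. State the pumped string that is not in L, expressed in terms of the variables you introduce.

a^{p+p!} b^{p+p!-2}

Assume L is regular. Let p be the pumping length given by the pumping lemma.
Choose w = a^p b^{p+p!-2}. Since p ≠ (p+p!-2)+2 = p+p!, w ∈ L; and |w| ≥ p.
The pumping lemma gives a decomposition w = xyz where |xy| ≤ p and |y| ≥ 1.
Since the first p symbols of w are all a's and |xy| ≤ p, y lies entirely in the leading a-block: y = a^k for some k with 1 ≤ k ≤ p.
Since 1 ≤ k ≤ p, k divides p!; set t = 1 + p!/k. Then xy^t z has p + (p!/k)·k = p + p! copies of a. Now the a-count is p+p! and (b-count)+2 = (p+p!-2)+2 = p+p!, so i ≠ j+2 fails. So xy^t z = a^{p+p!} b^{p+p!-2} ∉ L.
Contradiction. Therefore L is not regular.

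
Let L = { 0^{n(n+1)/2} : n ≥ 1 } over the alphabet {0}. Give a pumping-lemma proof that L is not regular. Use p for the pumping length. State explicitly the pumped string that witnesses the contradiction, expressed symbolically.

0^{p(p+1)/2+k}

Assume L is regular; let p be its pumping constant.
Take w = 0^{p(p+1)/2} ∈ L with |w| = p(p+1)/2 ≥ p.
Write w = xyz as guaranteed by the lemma, with |xy| ≤ p and |y| ≥ 1.
Then y = 0^k for some k with 1 ≤ k ≤ p.
Pump with i = 2: xy^2z = 0^{p(p+1)/2+k}. Since 1 ≤ k ≤ p, p(p+1)/2 < p(p+1)/2+k ≤ p(p+1)/2+p < (p+1)(p+2)/2, so p(p+1)/2+k is strictly between consecutive triangular numbers. So xy^2z ∉ L.
Contradiction. Therefore L is not regular.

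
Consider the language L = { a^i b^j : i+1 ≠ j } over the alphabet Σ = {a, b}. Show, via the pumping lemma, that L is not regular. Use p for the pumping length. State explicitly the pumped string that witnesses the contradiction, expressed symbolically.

a^{p+p!} b^{p+p!+1}

Assume L is regular; let p be its pumping constant.
Choose w = a^p b^{p+p!+1}. Since p ≠ (p+p!+1)-1 = p+p!, w ∈ L; and |w| ≥ p.
The pumping lemma gives a decomposition w = xyz where |xy| ≤ p and |y| > 0.
Since the first p symbols of w are all a's and |xy| ≤ p, y lies entirely in the leading a-block: y = a^k for some k with 1 ≤ k ≤ p.
Since 1 ≤ k ≤ p, k divides p!; set t = 1 + p!/k. Then xy^t z has p + (p!/k)·k = p + p! copies of a. Now the a-count is p+p! and (b-count)-1 = (p+p!+1)-1 = p+p!, so i+1 ≠ j fails. So xy^t z = a^{p+p!} b^{p+p!+1} ∉ L.
Contradiction. Therefore L is not regular.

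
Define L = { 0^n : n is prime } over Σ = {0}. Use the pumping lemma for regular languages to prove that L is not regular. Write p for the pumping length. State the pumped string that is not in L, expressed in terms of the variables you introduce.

Assume L is regular. Let p be the pumping length given by the pumping lemma.
Let q be a prime with q ≥ p+2 (infinitely many primes exist), and take w = 0^q ∈ L with |w| = q ≥ p.
Write w = xyz as guaranteed by the lemma, with |xy| ≤ p and |y| ≥ 1.
Then y = 0^k for some k with 1 ≤ k ≤ p.
Since 1 ≤ k ≤ p, |xz| = q-k. Pump with i = q+1: |xy^{q+1}z| = (q-k)+(q+1)k = q+qk = q(1+k), which is composite (both factors ≥ 2). So xy^{q+1}z = 0^{q(1+k)} ∉ L.
This is a contradiction; hence L is not regular.

0^{q(1+k)}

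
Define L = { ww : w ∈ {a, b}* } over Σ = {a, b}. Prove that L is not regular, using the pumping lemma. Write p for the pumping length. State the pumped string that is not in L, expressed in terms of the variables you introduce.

a^{p+k} b^p a^p b^p

Suppose for contradiction that L is regular, and let p be the pumping length.
Take w = a^p b^p a^p b^p = uu where u = a^pb^p; then w ∈ L and |w| = 4p ≥ p.
By the pumping lemma, w = xyz with |xy| ≤ p and y is nonempty.
Because |xy| ≤ p and w begins with p copies of a, we have y = a^k with 1 ≤ k ≤ p.
Pump with i = 2: xy^2z = a^{p+k} b^p a^p b^p, of length 4p+k. Suppose this equals vv. The string starts with a and ends with b, so v does too; thus the boundary between the two copies of v is a b→a transition. There is exactly one such transition, at position 2p+k, so |v| = 2p+k and |vv| = 4p+2k ≠ 4p+k since k ≥ 1. So xy^2z ∉ L.
This is a contradiction; hence L is not regular.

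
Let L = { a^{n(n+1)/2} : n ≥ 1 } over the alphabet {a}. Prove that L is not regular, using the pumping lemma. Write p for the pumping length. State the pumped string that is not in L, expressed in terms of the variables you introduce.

Toward a contradiction, assume L is regular with pumping length p.
Take w = a^{p(p+1)/2} ∈ L with |w| = p(p+1)/2 ≥ p.
Write w = xyz as guaranteed by the lemma, with |xy| ≤ p and |y| > 0.
Then y = a^k for some k with 1 ≤ k ≤ p.
Pump with i = 2: xy^2z = a^{p(p+1)/2+k}. Since 1 ≤ k ≤ p, p(p+1)/2 < p(p+1)/2+k ≤ p(p+1)/2+p < (p+1)(p+2)/2, so p(p+1)/2+k is strictly between consecutive triangular numbers. So xy^2z ∉ L.
This is a contradiction; hence L is not regular.

a^{p(p+1)/2+k}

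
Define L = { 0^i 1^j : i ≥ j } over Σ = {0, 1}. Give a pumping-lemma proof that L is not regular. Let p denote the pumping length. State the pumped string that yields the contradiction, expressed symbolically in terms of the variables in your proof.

Assume L is regular. Let p be the pumping length given by the pumping lemma.
Choose w = 0^p 1^p ∈ L, with |w| = 2p ≥ p.
By the pumping lemma, w = xyz with |xy| ≤ p and |y| ≥ 1.
The first p characters of w are 0's, so xy (and hence y) consists only of 0's. Write y = 0^k, 1 ≤ k ≤ p.
Consider xy^0z = xz = 0^{p-k} 1^p. Since k ≥ 1, the 0-count p-k is less than p, so i ≥ j fails; thus xz ∉ L.
Contradiction. Therefore L is not regular.

0^{p-k} 1^p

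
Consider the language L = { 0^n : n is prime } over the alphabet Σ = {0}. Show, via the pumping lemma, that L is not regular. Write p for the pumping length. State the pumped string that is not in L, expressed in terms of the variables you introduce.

0^{q(1+k)}

Assume L is regular. Let p be the pumping length given by the pumping lemma.
Let q be a prime with q ≥ p+2 (infinitely many primes exist), and take w = 0^q ∈ L with |w| = q ≥ p.
By the pumping lemma, w = xyz with |xy| ≤ p and y is nonempty.
Then y = 0^k for some k with 1 ≤ k ≤ p.
Since 1 ≤ k ≤ p, |xz| = q-k. Pump with i = q+1: |xy^{q+1}z| = (q-k)+(q+1)k = q+qk = q(1+k), which is composite (both factors ≥ 2). So xy^{q+1}z = 0^{q(1+k)} ∉ L.
This contradicts the pumping lemma, so L is not regular.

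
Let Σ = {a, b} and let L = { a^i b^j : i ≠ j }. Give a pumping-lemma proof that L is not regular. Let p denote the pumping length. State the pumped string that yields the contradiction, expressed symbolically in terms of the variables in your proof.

Assume L is regular. Let p be the pumping length given by the pumping lemma.
Choose w = a^p b^{p+p!}. Since p ≠ p+p!, w ∈ L; and |w| ≥ p.
The pumping lemma gives a decomposition w = xyz where |xy| ≤ p and |y| > 0.
The first p characters of w are a's, so xy (and hence y) consists only of a's. Write y = a^k, 1 ≤ k ≤ p.
Since 1 ≤ k ≤ p, k divides p!; set t = 1 + p!/k. Then xy^t z has p + (p!/k)·k = p + p! copies of a. Now the a-count equals the b-count, so i ≠ j fails. So xy^t z = a^{p+p!} b^{p+p!} ∉ L.
This is a contradiction; hence L is not regular.

a^{p+p!} b^{p+p!}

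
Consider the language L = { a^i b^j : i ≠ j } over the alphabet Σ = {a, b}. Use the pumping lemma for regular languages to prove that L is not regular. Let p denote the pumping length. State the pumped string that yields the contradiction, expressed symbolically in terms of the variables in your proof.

a^{p+p!} b^{p+p!}

Suppose for contradiction that L is regular, and let p be the pumping length.
Choose w = a^p b^{p+p!}. Since p ≠ p+p!, w ∈ L; and |w| ≥ p.
By the pumping lemma, w = xyz with |xy| ≤ p and |y| ≥ 1.
Since the first p symbols of w are all a's and |xy| ≤ p, y lies entirely in the leading a-block: y = a^k for some k with 1 ≤ k ≤ p.
Since 1 ≤ k ≤ p, k divides p!; set t = 1 + p!/k. Then xy^t z has p + (p!/k)·k = p + p! copies of a. Now the a-count equals the b-count, so i ≠ j fails. So xy^t z = a^{p+p!} b^{p+p!} ∉ L.
Contradiction. Therefore L is not regular.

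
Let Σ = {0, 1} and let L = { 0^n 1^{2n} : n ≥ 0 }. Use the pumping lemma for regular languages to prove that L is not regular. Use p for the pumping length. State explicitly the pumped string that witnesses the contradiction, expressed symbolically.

0^{p+k} 1^{2p}

Toward a contradiction, assume L is regular with pumping length p.
Choose w = 0^p 1^{2p}, which is in L with |w| = 3p ≥ p.
The pumping lemma gives a decomposition w = xyz where |xy| ≤ p and |y| > 0.
Since the first p symbols of w are all 0's and |xy| ≤ p, y lies entirely in the leading 0-block: y = 0^k for some k with 1 ≤ k ≤ p.
Pump with i = 2: xy^2z = 0^{p+k} 1^{2p}. For this to lie in L we would need 2p = 2(p+k), which forces k = 0. But k ≥ 1, so xy^2z ∉ L.
Contradiction. Therefore L is not regular.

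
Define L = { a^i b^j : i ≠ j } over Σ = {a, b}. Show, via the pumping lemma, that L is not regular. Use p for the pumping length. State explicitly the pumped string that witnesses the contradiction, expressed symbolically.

a^{p+p!} b^{p+p!}

Assume L is regular. Let p be the pumping length given by the pumping lemma.
Choose w = a^p b^{p+p!}. Since p ≠ p+p!, w ∈ L; and |w| ≥ p.
The pumping lemma gives a decomposition w = xyz where |xy| ≤ p and |y| ≥ 1.
Since the first p symbols of w are all a's and |xy| ≤ p, y lies entirely in the leading a-block: y = a^k for some k with 1 ≤ k ≤ p.
Since 1 ≤ k ≤ p, k divides p!; set t = 1 + p!/k. Then xy^t z has p + (p!/k)·k = p + p! copies of a. Now the a-count equals the b-count, so i ≠ j fails. So xy^t z = a^{p+p!} b^{p+p!} ∉ L.
This contradicts the pumping lemma, so L is not regular.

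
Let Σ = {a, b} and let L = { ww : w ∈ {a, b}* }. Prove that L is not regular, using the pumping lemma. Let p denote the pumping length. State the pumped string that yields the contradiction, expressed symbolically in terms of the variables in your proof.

Assume L is regular. Let p be the pumping length given by the pumping lemma.
Take w = a^p b^p a^p b^p = uu where u = a^pb^p; then w ∈ L and |w| = 4p ≥ p.
Write w = xyz as guaranteed by the lemma, with |xy| ≤ p and |y| ≥ 1.
The first p characters of w are a's, so xy (and hence y) consists only of a's. Write y = a^k, 1 ≤ k ≤ p.
Pump with i = 2: xy^2z = a^{p+k} b^p a^p b^p, of length 4p+k. Suppose this equals vv. The string starts with a and ends with b, so v does too; thus the boundary between the two copies of v is a b→a transition. There is exactly one such transition, at position 2p+k, so |v| = 2p+k and |vv| = 4p+2k ≠ 4p+k since k ≥ 1. So xy^2z ∉ L.
Contradiction. Therefore L is not regular.

a^{p+k} b^p a^p b^p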